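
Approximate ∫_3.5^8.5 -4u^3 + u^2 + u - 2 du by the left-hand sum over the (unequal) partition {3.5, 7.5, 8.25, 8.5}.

-2393.25

Subinterval widths: 4, 0.75, 0.25.
Left endpoints: 3.5, 7.5, 8.25.
f(3.5) = -157.75, f(7.5) = -1625.75, f(8.25) = -2171.75.
Sum = Σ Δu_i · f(u_i).
Sum = -2393.25.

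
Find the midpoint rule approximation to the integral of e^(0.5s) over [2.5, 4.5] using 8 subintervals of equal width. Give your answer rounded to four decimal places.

Δs = (4.5 − 2.5)/8 = 0.25.
Midpoints: 2.625, 2.875, 3.125, 3.375, 3.625, 3.875, 4.125, 4.375.
f(2.625) ≈ 3.7155, f(2.875) ≈ 4.2102, f(3.125) ≈ 4.7707, f(3.375) ≈ 5.4059, f(3.625) ≈ 6.1257, f(3.875) ≈ 6.9414, f(4.125) ≈ 7.8656, f(4.375) ≈ 8.9129.
Sum = Δs · [f(2.625) + f(2.875) + f(3.125) + ...].
Sum ≈ 11.9870.

11.9870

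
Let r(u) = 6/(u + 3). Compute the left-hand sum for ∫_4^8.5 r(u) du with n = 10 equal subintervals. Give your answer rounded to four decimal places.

Δu = (8.5 − 4)/10 = 0.45.
Left endpoints: 4, 4.45, 4.9, 5.35, 5.8, 6.25, 6.7, 7.15, 7.6, 8.05.
r(4) = 6/7, r(4.45) = 120/149, r(4.9) = 60/79, r(5.35) = 120/167, r(5.8) = 15/22, r(6.25) = 24/37, r(6.7) = 60/97, r(7.15) = 120/203, r(7.6) = 30/53, r(8.05) = 120/221.
Sum = Δu · [r(4) + r(4.45) + r(4.9) + ...].
Sum ≈ 3.0554.

3.0554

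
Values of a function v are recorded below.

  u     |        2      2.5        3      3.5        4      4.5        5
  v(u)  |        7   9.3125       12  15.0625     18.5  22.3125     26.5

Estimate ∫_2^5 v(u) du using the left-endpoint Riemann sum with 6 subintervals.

42.09375

Δu = 0.5.
Sum = 0.5·[7 + 9.3125 + 12 + 15.0625 + 18.5 + 22.3125] = 42.09375.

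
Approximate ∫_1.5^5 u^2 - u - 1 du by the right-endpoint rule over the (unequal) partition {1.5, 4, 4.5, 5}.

Subinterval widths: 2.5, 0.5, 0.5.
Right endpoints: 4, 4.5, 5.
f(4) = 11, f(4.5) = 14.75, f(5) = 19.
Sum = Σ Δu_i · f(u_i).
Sum = 44.375.

44.375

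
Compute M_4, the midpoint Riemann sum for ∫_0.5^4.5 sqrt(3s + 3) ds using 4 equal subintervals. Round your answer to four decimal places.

12.7866

Δs = (4.5 − 0.5)/4 = 1.
Midpoints: 1, 2, 3, 4.
f(1) ≈ 2.4495, f(2) ≈ 3.0000, f(3) ≈ 3.4641, f(4) ≈ 3.8730.
Sum = Δs · [f(1) + f(2) + f(3) + f(4)].
Sum ≈ 12.7866.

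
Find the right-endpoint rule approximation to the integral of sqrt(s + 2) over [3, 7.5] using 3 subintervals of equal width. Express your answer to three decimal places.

12.690

Δs = (7.5 − 3)/3 = 1.5.
Right endpoints: 4.5, 6, 7.5.
f(4.5) ≈ 2.550, f(6) ≈ 2.828, f(7.5) ≈ 3.082.
Sum = Δs · [f(4.5) + f(6) + f(7.5)].
Sum ≈ 12.690.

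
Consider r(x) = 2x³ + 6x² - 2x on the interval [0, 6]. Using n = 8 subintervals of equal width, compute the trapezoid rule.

Δx = (6 − 0)/8 = 0.75.
r(0) = 0, r(0.75) = 2.71875, r(1.5) = 17.25, r(2.25) = 48.65625, r(3) = 102, r(3.75) = 182.34375, r(4.5) = 294.75, r(5.25) = 444.28125, r(6) = 636.
T_8 = (Δx/2)·[r(x_0) + 2r(x_1) + ... + 2r(x_{7}) + r(x_8)].
Sum = 1057.5.

1057.5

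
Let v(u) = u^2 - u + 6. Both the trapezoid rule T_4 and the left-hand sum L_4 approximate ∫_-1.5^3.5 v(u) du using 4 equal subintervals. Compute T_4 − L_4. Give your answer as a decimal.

T_4 = 41.71875.
L_4 = 38.59375.
T_4 − L_4 = 3.125.

3.125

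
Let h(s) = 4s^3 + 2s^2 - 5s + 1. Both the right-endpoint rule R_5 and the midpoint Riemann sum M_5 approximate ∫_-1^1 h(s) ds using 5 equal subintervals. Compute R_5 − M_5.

-0.24

R_5 = 3.04.
M_5 = 3.28.
R_5 − M_5 = -0.24.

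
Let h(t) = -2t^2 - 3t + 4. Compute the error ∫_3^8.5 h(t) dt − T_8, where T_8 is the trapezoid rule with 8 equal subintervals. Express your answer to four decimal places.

0.8665

Exact integral: ∫_3^8.5 h(t) dt ≈ -464.291667.
T_8 ≈ -465.158203.
Error ≈ -464.291667 − (-465.158203) ≈ 0.8665.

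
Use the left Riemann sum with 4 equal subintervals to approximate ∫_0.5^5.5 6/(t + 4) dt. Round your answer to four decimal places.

Δt = (5.5 − 0.5)/4 = 1.25.
Left endpoints: 0.5, 1.75, 3, 4.25.
f(0.5) = 4/3, f(1.75) = 24/23, f(3) = 6/7, f(4.25) = 8/11.
Sum = Δt · [f(0.5) + f(1.75) + f(3) + f(4.25)].
Sum ≈ 4.9515.

4.9515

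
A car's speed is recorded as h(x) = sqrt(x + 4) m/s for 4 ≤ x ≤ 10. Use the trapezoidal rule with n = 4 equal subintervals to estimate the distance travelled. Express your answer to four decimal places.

Δx = (10 − 4)/4 = 1.5.
h(4) ≈ 2.8284, h(5.5) ≈ 3.0822, h(7) ≈ 3.3166, h(8.5) ≈ 3.5355, h(10) ≈ 3.7417.
T_4 = (Δx/2)·[h(x_0) + 2h(x_1) + 2h(x_2) + 2h(x_3) + h(x_4)].
Sum ≈ 19.8291.

19.8291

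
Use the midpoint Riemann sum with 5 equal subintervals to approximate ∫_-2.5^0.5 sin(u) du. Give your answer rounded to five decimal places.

-1.70417

Δu = (0.5 − (-2.5))/5 = 0.6.
Midpoints: -2.2, -1.6, -1, -0.4, 0.2.
f(-2.2) ≈ -0.80850, f(-1.6) ≈ -0.99957, f(-1) ≈ -0.84147, f(-0.4) ≈ -0.38942, f(0.2) ≈ 0.19867.
Sum = Δu · [f(-2.2) + f(-1.6) + f(-1) + f(-0.4) + f(0.2)].
Sum ≈ -1.70417.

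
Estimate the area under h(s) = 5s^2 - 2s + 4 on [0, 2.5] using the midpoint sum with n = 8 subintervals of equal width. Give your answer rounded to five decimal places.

Δs = (2.5 − 0)/8 = 0.3125.
Midpoints: 0.15625, 0.46875, 0.78125, 1.09375, 1.40625, 1.71875, 2.03125, 2.34375.
h(0.15625) = 3901/1024, h(0.46875) = 4261/1024, h(0.78125) = 5621/1024, h(1.09375) = 7981/1024, h(1.40625) = 11341/1024, h(1.71875) = 15701/1024, h(2.03125) = 21061/1024, h(2.34375) = 27421/1024.
Sum = Δs · [h(0.15625) + h(0.46875) + h(0.78125) + ...].
Sum ≈ 29.68994.

29.68994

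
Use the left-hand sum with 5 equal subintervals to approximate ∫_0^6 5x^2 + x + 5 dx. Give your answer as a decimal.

Δx = (6 − 0)/5 = 1.2.
Left endpoints: 0, 1.2, 2.4, 3.6, 4.8.
f(0) = 5, f(1.2) = 13.4, f(2.4) = 36.2, f(3.6) = 73.4, f(4.8) = 125.
Sum = Δx · [f(0) + f(1.2) + f(2.4) + f(3.6) + f(4.8)].
Sum = 303.6.

303.6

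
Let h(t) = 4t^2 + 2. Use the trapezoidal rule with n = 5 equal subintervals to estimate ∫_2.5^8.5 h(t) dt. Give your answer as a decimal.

Δt = (8.5 − 2.5)/5 = 1.2.
h(2.5) = 27, h(3.7) = 56.76, h(4.9) = 98.04, h(6.1) = 150.84, h(7.3) = 215.16, h(8.5) = 291.
T_5 = (Δt/2)·[h(t_0) + 2h(t_1) + ... + 2h(t_{4}) + h(t_5)].
Sum = 815.76.

815.76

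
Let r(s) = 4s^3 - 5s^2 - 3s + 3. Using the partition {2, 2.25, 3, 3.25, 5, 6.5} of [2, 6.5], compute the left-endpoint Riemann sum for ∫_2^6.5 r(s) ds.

709.4375

Subinterval widths: 0.25, 0.75, 0.25, 1.75, 1.5.
Left endpoints: 2, 2.25, 3, 3.25, 5.
r(2) = 9, r(2.25) = 16.5, r(3) = 57, r(3.25) = 77.75, r(5) = 363.
Sum = Σ Δs_i · r(s_i).
Sum = 709.4375.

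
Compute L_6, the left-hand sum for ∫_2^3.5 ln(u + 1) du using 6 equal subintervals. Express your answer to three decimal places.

1.921

Δu = (3.5 − 2)/6 = 0.25.
Left endpoints: 2, 2.25, 2.5, 2.75, 3, 3.25.
f(2) ≈ 1.099, f(2.25) ≈ 1.179, f(2.5) ≈ 1.253, f(2.75) ≈ 1.322, f(3) ≈ 1.386, f(3.25) ≈ 1.447.
Sum = Δu · [f(2) + f(2.25) + f(2.5) + ...].
Sum ≈ 1.921.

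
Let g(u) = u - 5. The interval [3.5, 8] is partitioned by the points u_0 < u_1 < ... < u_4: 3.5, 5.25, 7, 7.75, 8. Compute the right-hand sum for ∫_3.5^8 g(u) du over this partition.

6.75

Subinterval widths: 1.75, 1.75, 0.75, 0.25.
Right endpoints: 5.25, 7, 7.75, 8.
g(5.25) = 0.25, g(7) = 2, g(7.75) = 2.75, g(8) = 3.
Sum = Σ Δu_i · g(u_i).
Sum = 6.75.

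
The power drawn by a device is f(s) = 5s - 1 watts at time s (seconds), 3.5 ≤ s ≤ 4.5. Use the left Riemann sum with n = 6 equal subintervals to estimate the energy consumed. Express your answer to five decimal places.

18.58333

Δs = (4.5 − 3.5)/6 = 1/6.
Left endpoints: 3.5, 11/3, 23/6, 4, 25/6, 13/3.
f(3.5) = 16.5, f(11/3) = 52/3, f(23/6) = 109/6, f(4) = 19, f(25/6) = 119/6, f(13/3) = 62/3.
Sum = Δs · [f(3.5) + f(11/3) + f(23/6) + ...].
Sum ≈ 18.58333.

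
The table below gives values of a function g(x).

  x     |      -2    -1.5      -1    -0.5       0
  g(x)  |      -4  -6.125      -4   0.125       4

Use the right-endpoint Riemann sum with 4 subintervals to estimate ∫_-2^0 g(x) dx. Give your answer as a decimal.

Δx = 0.5.
Sum = 0.5·[(-6.125) + (-4) + 0.125 + 4] = -3.

-3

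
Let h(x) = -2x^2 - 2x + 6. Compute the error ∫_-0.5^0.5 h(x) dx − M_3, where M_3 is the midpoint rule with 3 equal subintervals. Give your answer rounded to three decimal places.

-0.019

Exact integral: ∫_-0.5^0.5 h(x) dx ≈ 5.83333.
M_3 ≈ 5.85185.
Error ≈ 5.83333 − 5.85185 ≈ -0.019.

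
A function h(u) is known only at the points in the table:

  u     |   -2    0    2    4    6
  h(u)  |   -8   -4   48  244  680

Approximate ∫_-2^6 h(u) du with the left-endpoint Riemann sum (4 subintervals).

Δu = 2.
Sum = 2·[(-8) + (-4) + 48 + 244] = 560.

560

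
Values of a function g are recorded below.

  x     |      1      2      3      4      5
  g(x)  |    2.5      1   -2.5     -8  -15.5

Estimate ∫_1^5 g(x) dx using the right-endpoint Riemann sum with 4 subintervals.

-25

Δx = 1.
Sum = 1·[1 + (-2.5) + (-8) + (-15.5)] = -25.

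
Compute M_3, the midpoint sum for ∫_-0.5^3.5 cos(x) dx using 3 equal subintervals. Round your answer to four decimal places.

Δx = (3.5 − (-0.5))/3 = 4/3.
Midpoints: 1/6, 1.5, 17/6.
f(1/6) ≈ 0.9861, f(1.5) ≈ 0.0707, f(17/6) ≈ -0.9529.
Sum = Δx · [f(1/6) + f(1.5) + f(17/6)].
Sum ≈ 0.1387.

0.1387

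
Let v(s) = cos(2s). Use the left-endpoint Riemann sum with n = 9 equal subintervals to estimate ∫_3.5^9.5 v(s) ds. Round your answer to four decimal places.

-0.2931

Δs = (9.5 − 3.5)/9 = 2/3.
Left endpoints: 3.5, 25/6, 29/6, 5.5, 37/6, 41/6, 7.5, 49/6, 53/6.
v(3.5) ≈ 0.7539, v(25/6) ≈ -0.4612, v(29/6) ≈ -0.9709, v(5.5) ≈ 0.0044, v(37/6) ≈ 0.9730, v(41/6) ≈ 0.4533, v(7.5) ≈ -0.7597, v(49/6) ≈ -0.8107, v(53/6) ≈ 0.3783.
Sum = Δs · [v(3.5) + v(25/6) + v(29/6) + ...].
Sum ≈ -0.2931.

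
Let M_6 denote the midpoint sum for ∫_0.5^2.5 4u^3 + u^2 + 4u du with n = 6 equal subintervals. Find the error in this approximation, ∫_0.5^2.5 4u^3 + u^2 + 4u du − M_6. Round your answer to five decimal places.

Exact integral: ∫_0.5^2.5 f(u) du ≈ 56.1666667.
M_6 ≈ 55.8148148.
Error ≈ 56.1666667 − 55.8148148 ≈ 0.35185.

0.35185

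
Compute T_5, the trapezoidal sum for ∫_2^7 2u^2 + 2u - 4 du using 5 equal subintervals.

Δu = (7 − 2)/5 = 1.
f(2) = 8, f(3) = 20, f(4) = 36, f(5) = 56, f(6) = 80, f(7) = 108.
T_5 = (Δu/2)·[f(u_0) + 2f(u_1) + ... + 2f(u_{4}) + f(u_5)].
Sum = 250.

250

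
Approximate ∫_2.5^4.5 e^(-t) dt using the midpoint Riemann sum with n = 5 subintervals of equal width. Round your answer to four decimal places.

Δt = (4.5 − 2.5)/5 = 0.4.
Midpoints: 2.7, 3.1, 3.5, 3.9, 4.3.
f(2.7) ≈ 0.0672, f(3.1) ≈ 0.0450, f(3.5) ≈ 0.0302, f(3.9) ≈ 0.0202, f(4.3) ≈ 0.0136.
Sum = Δt · [f(2.7) + f(3.1) + f(3.5) + f(3.9) + f(4.3)].
Sum ≈ 0.0705.

0.0705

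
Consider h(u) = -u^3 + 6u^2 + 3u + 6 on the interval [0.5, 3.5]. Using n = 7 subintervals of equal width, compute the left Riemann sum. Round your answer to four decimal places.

Δu = (3.5 − 0.5)/7 = 3/7.
Left endpoints: 0.5, 13/14, 19/14, 25/14, 31/14, 37/14, 43/14.
h(0.5) = 8.875, h(13/14) = 36107/2744, h(19/14) = 51101/2744, h(25/14) = 68039/2744, h(31/14) = 85625/2744, h(37/14) = 102563/2744, h(43/14) = 117557/2744.
Sum = Δu · [h(0.5) + h(13/14) + h(19/14) + ...].
Sum ≈ 75.8036.

75.8036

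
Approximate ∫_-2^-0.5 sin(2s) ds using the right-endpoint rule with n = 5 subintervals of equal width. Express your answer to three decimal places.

-0.819

Δs = (-0.5 − (-2))/5 = 0.3.
Right endpoints: -1.7, -1.4, -1.1, -0.8, -0.5.
f(-1.7) ≈ 0.256, f(-1.4) ≈ -0.335, f(-1.1) ≈ -0.808, f(-0.8) ≈ -1.000, f(-0.5) ≈ -0.841.
Sum = Δs · [f(-1.7) + f(-1.4) + f(-1.1) + f(-0.8) + f(-0.5)].
Sum ≈ -0.819.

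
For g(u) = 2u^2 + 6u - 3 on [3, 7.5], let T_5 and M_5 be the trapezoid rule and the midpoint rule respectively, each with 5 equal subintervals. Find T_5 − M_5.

1.8225

T_5 = 392.715.
M_5 = 390.8925.
T_5 − M_5 = 1.8225.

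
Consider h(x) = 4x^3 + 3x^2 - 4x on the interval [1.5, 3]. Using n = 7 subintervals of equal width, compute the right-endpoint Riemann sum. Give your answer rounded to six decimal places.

Δx = (3 − 1.5)/7 = 3/14.
Right endpoints: 12/7, 27/14, 15/7, 33/14, 18/7, 39/14, 3.
h(12/7) = 7584/343, h(27/14) = 44091/1372, h(15/7) = 15285/343, h(33/14) = 81807/1372, h(18/7) = 26604/343, h(39/14) = 135291/1372, h(3) = 123.
Sum = Δx · [h(12/7) + h(27/14) + h(15/7) + ...].
Sum ≈ 98.058673.

98.058673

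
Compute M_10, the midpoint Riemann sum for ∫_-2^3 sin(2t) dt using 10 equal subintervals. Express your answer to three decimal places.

Δt = (3 − (-2))/10 = 0.5.
Midpoints: -1.75, -1.25, -0.75, -0.25, 0.25, 0.75, 1.25, 1.75, 2.25, 2.75.
f(-1.75) ≈ 0.351, f(-1.25) ≈ -0.598, f(-0.75) ≈ -0.997, f(-0.25) ≈ -0.479, f(0.25) ≈ 0.479, f(0.75) ≈ 0.997, f(1.25) ≈ 0.598, f(1.75) ≈ -0.351, f(2.25) ≈ -0.978, f(2.75) ≈ -0.706.
Sum = Δt · [f(-1.75) + f(-1.25) + f(-0.75) + ...].
Sum ≈ -0.842.

-0.842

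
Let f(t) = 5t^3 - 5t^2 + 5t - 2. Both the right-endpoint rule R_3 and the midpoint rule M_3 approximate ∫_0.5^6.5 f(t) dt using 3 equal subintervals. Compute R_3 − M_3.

R_3 = 3249.25.
M_3 = 1771.75.
R_3 − M_3 = 1477.5.

1477.5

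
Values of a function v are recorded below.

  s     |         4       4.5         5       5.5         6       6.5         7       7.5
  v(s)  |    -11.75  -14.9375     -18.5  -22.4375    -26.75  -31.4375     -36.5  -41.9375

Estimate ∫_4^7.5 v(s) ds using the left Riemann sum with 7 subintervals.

-81.15625

Δs = 0.5.
Sum = 0.5·[(-11.75) + (-14.9375) + (-18.5) + (-22.4375) + (-26.75) + (-31.4375) + (-36.5)] = -81.15625.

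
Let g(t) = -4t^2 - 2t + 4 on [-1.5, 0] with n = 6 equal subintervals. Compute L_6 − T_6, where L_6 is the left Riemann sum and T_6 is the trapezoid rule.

-0.75

L_6 = 2.9375.
T_6 = 3.6875.
L_6 − T_6 = -0.75.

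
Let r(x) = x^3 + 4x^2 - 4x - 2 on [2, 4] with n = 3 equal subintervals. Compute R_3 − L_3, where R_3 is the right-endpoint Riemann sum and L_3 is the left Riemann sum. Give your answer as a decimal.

64

R_3 ≈ 140.59259.
L_3 ≈ 76.59259.
R_3 − L_3 = 64.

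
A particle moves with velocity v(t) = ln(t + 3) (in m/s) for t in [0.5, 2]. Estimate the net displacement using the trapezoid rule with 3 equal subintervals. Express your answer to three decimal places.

Δt = (2 − 0.5)/3 = 0.5.
v(0.5) ≈ 1.253, v(1) ≈ 1.386, v(1.5) ≈ 1.504, v(2) ≈ 1.609.
T_3 = (Δt/2)·[v(t_0) + 2v(t_1) + 2v(t_2) + v(t_3)].
Sum ≈ 2.161.

2.161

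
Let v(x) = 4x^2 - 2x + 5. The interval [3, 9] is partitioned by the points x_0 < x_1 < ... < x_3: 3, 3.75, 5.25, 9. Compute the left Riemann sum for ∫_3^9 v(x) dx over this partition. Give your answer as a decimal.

499.6875

Subinterval widths: 0.75, 1.5, 3.75.
Left endpoints: 3, 3.75, 5.25.
v(3) = 35, v(3.75) = 53.75, v(5.25) = 104.75.
Sum = Σ Δx_i · v(x_i).
Sum = 499.6875.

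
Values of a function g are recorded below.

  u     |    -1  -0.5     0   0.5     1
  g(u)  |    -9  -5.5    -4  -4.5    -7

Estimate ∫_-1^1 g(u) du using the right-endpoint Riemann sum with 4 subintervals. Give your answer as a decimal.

-10.5

Δu = 0.5.
Sum = 0.5·[(-5.5) + (-4) + (-4.5) + (-7)] = -10.5.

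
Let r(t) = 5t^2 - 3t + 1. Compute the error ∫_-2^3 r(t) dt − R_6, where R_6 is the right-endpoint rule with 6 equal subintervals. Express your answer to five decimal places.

-7.06019

Exact integral: ∫_-2^3 r(t) dt ≈ 55.8333333.
R_6 ≈ 62.8935185.
Error ≈ 55.8333333 − 62.8935185 ≈ -7.06019.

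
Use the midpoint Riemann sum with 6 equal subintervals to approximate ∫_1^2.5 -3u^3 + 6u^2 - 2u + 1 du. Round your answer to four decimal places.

Δu = (2.5 − 1)/6 = 0.25.
Midpoints: 1.125, 1.375, 1.625, 1.875, 2.125, 2.375.
f(1.125) = 1061/512, f(1.375) = 919/512, f(1.625) = 369/512, f(1.875) = -733/512, f(2.125) = -2531/512, f(2.375) = -5169/512.
Sum = Δu · [f(1.125) + f(1.375) + f(1.625) + ...].
Sum ≈ -2.9707.

-2.9707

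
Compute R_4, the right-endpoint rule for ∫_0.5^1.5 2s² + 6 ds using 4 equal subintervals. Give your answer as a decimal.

Δs = (1.5 − 0.5)/4 = 0.25.
Right endpoints: 0.75, 1, 1.25, 1.5.
f(0.75) = 7.125, f(1) = 8, f(1.25) = 9.125, f(1.5) = 10.5.
Sum = Δs · [f(0.75) + f(1) + f(1.25) + f(1.5)].
Sum = 8.6875.

8.6875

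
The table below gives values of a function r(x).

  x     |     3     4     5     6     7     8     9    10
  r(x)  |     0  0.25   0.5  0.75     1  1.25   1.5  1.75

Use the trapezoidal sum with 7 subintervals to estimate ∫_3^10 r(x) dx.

Δx = 1.
T_7 = (1/2)·[0 + 2·0.25 + 2·0.5 + 2·0.75 + 2·1 + 2·1.25 + 2·1.5 + 1.75] = 6.125.

6.125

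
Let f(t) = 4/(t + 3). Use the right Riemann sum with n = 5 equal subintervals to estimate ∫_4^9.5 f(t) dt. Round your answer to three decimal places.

Δt = (9.5 − 4)/5 = 1.1.
Right endpoints: 5.1, 6.2, 7.3, 8.4, 9.5.
f(5.1) = 40/81, f(6.2) = 10/23, f(7.3) = 40/103, f(8.4) = 20/57, f(9.5) = 0.32.
Sum = Δt · [f(5.1) + f(6.2) + f(7.3) + f(8.4) + f(9.5)].
Sum ≈ 2.187.

2.187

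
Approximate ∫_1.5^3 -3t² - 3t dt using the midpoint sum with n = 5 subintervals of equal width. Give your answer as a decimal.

-33.71625

Δt = (3 − 1.5)/5 = 0.3.
Midpoints: 1.65, 1.95, 2.25, 2.55, 2.85.
f(1.65) = -13.1175, f(1.95) = -17.2575, f(2.25) = -21.9375, f(2.55) = -27.1575, f(2.85) = -32.9175.
Sum = Δt · [f(1.65) + f(1.95) + f(2.25) + f(2.55) + f(2.85)].
Sum = -33.71625.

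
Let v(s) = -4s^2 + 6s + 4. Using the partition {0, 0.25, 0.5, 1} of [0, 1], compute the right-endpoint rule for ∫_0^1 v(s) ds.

Subinterval widths: 0.25, 0.25, 0.5.
Right endpoints: 0.25, 0.5, 1.
v(0.25) = 5.25, v(0.5) = 6, v(1) = 6.
Sum = Σ Δs_i · v(s_i).
Sum = 5.8125.

5.8125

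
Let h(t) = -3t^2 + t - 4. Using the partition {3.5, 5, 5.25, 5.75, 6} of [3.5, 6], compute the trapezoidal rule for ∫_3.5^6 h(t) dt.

-173.015625

Subinterval widths: 1.5, 0.25, 0.5, 0.25.
h(3.5) = -37.25, h(5) = -74, h(5.25) = -81.4375, h(5.75) = -97.4375, h(6) = -106.
On each subinterval the trapezoid contributes (Δt_i/2)·[h(t_{i-1}) + h(t_i)].
Sum = -173.015625.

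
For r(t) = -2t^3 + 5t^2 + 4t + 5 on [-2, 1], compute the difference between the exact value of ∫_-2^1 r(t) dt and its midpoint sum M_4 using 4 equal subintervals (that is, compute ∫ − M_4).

Exact integral: ∫_-2^1 r(t) dt = 31.5.
M_4 = 30.375.
Error = 31.5 − 30.375 = 1.125.

1.125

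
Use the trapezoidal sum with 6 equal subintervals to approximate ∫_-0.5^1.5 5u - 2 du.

1

Δu = (1.5 − (-0.5))/6 = 1/3.
f(-0.5) = -4.5, f(-1/6) = -17/6, f(1/6) = -7/6, f(0.5) = 0.5, f(5/6) = 13/6, f(7/6) = 23/6, f(1.5) = 5.5.
T_6 = (Δu/2)·[f(u_0) + 2f(u_1) + ... + 2f(u_{5}) + f(u_6)].
Sum = 1.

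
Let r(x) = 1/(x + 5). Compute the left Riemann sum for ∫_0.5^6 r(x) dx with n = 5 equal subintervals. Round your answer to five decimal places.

0.74563

Δx = (6 − 0.5)/5 = 1.1.
Left endpoints: 0.5, 1.6, 2.7, 3.8, 4.9.
r(0.5) = 2/11, r(1.6) = 5/33, r(2.7) = 10/77, r(3.8) = 5/44, r(4.9) = 10/99.
Sum = Δx · [r(0.5) + r(1.6) + r(2.7) + r(3.8) + r(4.9)].
Sum ≈ 0.74563.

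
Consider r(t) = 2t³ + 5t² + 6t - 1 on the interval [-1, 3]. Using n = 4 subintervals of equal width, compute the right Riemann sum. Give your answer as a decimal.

174

Δt = (3 − (-1))/4 = 1.
Right endpoints: 0, 1, 2, 3.
r(0) = -1, r(1) = 12, r(2) = 47, r(3) = 116.
Sum = Δt · [r(0) + r(1) + r(2) + r(3)].
Sum = 174.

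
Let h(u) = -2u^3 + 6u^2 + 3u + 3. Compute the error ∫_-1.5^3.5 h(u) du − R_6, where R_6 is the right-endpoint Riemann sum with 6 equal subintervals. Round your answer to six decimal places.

7.291667

Exact integral: ∫_-1.5^3.5 h(u) du = 50.
R_6 ≈ 42.70833333.
Error ≈ 50 − 42.70833333 ≈ 7.291667.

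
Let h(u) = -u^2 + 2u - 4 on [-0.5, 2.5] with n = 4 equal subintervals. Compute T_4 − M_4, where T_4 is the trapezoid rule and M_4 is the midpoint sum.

-0.421875

T_4 = -11.53125.
M_4 = -11.109375.
T_4 − M_4 = -0.421875.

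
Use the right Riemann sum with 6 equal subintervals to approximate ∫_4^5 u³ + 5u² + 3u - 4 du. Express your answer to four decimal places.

212.5856

Δu = (5 − 4)/6 = 1/6.
Right endpoints: 25/6, 13/3, 4.5, 14/3, 29/6, 5.
f(25/6) = 36211/216, f(13/3) = 4975/27, f(4.5) = 201.875, f(14/3) = 5954/27, f(29/6) = 51887/216, f(5) = 261.
Sum = Δu · [f(25/6) + f(13/3) + f(4.5) + ...].
Sum ≈ 212.5856.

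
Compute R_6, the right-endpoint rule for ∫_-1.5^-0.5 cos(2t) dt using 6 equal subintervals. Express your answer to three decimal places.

-0.219

Δt = (-0.5 − (-1.5))/6 = 1/6.
Right endpoints: -4/3, -7/6, -1, -5/6, -2/3, -0.5.
f(-4/3) ≈ -0.889, f(-7/6) ≈ -0.691, f(-1) ≈ -0.416, f(-5/6) ≈ -0.096, f(-2/3) ≈ 0.235, f(-0.5) ≈ 0.540.
Sum = Δt · [f(-4/3) + f(-7/6) + f(-1) + ...].
Sum ≈ -0.219.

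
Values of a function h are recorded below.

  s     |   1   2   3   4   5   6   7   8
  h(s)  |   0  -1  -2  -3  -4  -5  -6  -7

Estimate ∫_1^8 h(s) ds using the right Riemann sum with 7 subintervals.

Δs = 1.
Sum = 1·[(-1) + (-2) + (-3) + (-4) + (-5) + (-6) + (-7)] = -28.

-28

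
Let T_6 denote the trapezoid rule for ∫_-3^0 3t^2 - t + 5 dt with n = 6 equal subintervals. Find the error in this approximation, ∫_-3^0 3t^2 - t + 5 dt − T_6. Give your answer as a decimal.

-0.375

Exact integral: ∫_-3^0 f(t) dt = 46.5.
T_6 = 46.875.
Error = 46.5 − 46.875 = -0.375.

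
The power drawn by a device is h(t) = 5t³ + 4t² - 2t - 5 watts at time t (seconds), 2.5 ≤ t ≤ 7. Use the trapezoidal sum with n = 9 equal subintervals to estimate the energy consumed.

3337.78125

Δt = (7 − 2.5)/9 = 0.5.
h(2.5) = 93.125, h(3) = 160, h(3.5) = 251.375, h(4) = 371, h(4.5) = 522.625, h(5) = 710, h(5.5) = 936.875, h(6) = 1207, h(6.5) = 1524.125, h(7) = 1892.
T_9 = (Δt/2)·[h(t_0) + 2h(t_1) + ... + 2h(t_{8}) + h(t_9)].
Sum = 3337.78125.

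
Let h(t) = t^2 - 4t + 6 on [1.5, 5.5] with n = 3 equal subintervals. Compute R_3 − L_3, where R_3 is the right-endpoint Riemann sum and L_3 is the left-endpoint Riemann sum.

16

R_3 ≈ 31.51852.
L_3 ≈ 15.51852.
R_3 − L_3 = 16.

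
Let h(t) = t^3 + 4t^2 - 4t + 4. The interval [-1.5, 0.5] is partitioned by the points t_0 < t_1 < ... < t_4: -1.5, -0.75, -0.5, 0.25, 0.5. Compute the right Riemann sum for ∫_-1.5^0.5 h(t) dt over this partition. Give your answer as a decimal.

11.5703125

Subinterval widths: 0.75, 0.25, 0.75, 0.25.
Right endpoints: -0.75, -0.5, 0.25, 0.5.
h(-0.75) = 8.828125, h(-0.5) = 6.875, h(0.25) = 3.265625, h(0.5) = 3.125.
Sum = Σ Δt_i · h(t_i).
Sum = 11.5703125.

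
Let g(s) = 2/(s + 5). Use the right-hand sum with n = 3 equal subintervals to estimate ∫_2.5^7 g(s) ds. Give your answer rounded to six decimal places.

Δs = (7 − 2.5)/3 = 1.5.
Right endpoints: 4, 5.5, 7.
g(4) = 2/9, g(5.5) = 4/21, g(7) = 1/6.
Sum = Δs · [g(4) + g(5.5) + g(7)].
Sum ≈ 0.869048.

0.869048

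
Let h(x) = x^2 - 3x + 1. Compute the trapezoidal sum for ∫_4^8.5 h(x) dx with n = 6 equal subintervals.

Δx = (8.5 − 4)/6 = 0.75.
h(4) = 5, h(4.75) = 9.3125, h(5.5) = 14.75, h(6.25) = 21.3125, h(7) = 29, h(7.75) = 37.8125, h(8.5) = 47.75.
T_6 = (Δx/2)·[h(x_0) + 2h(x_1) + ... + 2h(x_{5}) + h(x_6)].
Sum = 103.921875.

103.921875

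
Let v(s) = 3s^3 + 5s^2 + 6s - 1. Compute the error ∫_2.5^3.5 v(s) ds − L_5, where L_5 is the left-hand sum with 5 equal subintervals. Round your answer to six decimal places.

11.561667

Exact integral: ∫_2.5^3.5 v(s) ds ≈ 145.66666667.
L_5 = 134.105.
Error ≈ 145.66666667 − 134.105 ≈ 11.561667.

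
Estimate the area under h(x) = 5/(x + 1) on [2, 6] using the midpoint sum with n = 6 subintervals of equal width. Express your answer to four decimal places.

Δx = (6 − 2)/6 = 2/3.
Midpoints: 7/3, 3, 11/3, 13/3, 5, 17/3.
h(7/3) = 1.5, h(3) = 1.25, h(11/3) = 15/14, h(13/3) = 0.9375, h(5) = 5/6, h(17/3) = 0.75.
Sum = Δx · [h(7/3) + h(3) + h(11/3) + ...].
Sum ≈ 4.2282.

4.2282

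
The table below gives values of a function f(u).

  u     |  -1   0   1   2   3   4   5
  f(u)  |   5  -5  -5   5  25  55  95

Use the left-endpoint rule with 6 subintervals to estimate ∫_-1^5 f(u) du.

80

Δu = 1.
Sum = 1·[5 + (-5) + (-5) + 5 + 25 + 55] = 80.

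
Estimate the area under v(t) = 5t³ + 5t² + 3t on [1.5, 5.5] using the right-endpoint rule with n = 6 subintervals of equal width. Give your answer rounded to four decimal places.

1790.5370

Δt = (5.5 − 1.5)/6 = 2/3.
Right endpoints: 13/6, 17/6, 3.5, 25/6, 29/6, 5.5.
v(13/6) = 17459/216, v(17/6) = 35071/216, v(3.5) = 286.125, v(25/6) = 99575/216, v(29/6) = 150307/216, v(5.5) = 999.625.
Sum = Δt · [v(13/6) + v(17/6) + v(3.5) + ...].
Sum ≈ 1790.5370.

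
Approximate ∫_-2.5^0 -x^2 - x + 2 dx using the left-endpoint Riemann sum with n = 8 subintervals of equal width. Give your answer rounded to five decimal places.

Δx = (0 − (-2.5))/8 = 0.3125.
Left endpoints: -2.5, -2.1875, -1.875, -1.5625, -1.25, -0.9375, -0.625, -0.3125.
f(-2.5) = -1.75, f(-2.1875) = -0.59765625, f(-1.875) = 0.359375, f(-1.5625) = 1.12109375, f(-1.25) = 1.6875, f(-0.9375) = 2.05859375, f(-0.625) = 2.234375, f(-0.3125) = 2.21484375.
Sum = Δx · [f(-2.5) + f(-2.1875) + f(-1.875) + ...].
Sum ≈ 2.29004.

2.29004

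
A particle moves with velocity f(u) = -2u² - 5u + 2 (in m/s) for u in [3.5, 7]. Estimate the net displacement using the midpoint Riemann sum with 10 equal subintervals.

-284.886875

Δu = (7 − 3.5)/10 = 0.35.
Midpoints: 3.675, 4.025, 4.375, 4.725, 5.075, 5.425, 5.775, 6.125, 6.475, 6.825.
f(3.675) = -43.38625, f(4.025) = -50.52625, f(4.375) = -58.15625, f(4.725) = -66.27625, f(5.075) = -74.88625, f(5.425) = -83.98625, f(5.775) = -93.57625, f(6.125) = -103.65625, f(6.475) = -114.22625, f(6.825) = -125.28625.
Sum = Δu · [f(3.675) + f(4.025) + f(4.375) + ...].
Sum = -284.886875.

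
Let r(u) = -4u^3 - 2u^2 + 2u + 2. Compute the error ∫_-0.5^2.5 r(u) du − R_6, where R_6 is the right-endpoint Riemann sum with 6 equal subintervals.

19

Exact integral: ∫_-0.5^2.5 r(u) du = -37.5.
R_6 = -56.5.
Error = -37.5 − (-56.5) = 19.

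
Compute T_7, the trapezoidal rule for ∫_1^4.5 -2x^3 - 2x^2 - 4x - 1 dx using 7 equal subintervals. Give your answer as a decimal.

-309.3125

Δx = (4.5 − 1)/7 = 0.5.
f(1) = -9, f(1.5) = -18.25, f(2) = -33, f(2.5) = -54.75, f(3) = -85, f(3.5) = -125.25, f(4) = -177, f(4.5) = -241.75.
T_7 = (Δx/2)·[f(x_0) + 2f(x_1) + ... + 2f(x_{6}) + f(x_7)].
Sum = -309.3125.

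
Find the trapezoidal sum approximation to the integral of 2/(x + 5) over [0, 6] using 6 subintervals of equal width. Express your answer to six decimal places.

1.582179

Δx = (6 − 0)/6 = 1.
f(0) = 0.4, f(1) = 1/3, f(2) = 2/7, f(3) = 0.25, f(4) = 2/9, f(5) = 0.2, f(6) = 2/11.
T_6 = (Δx/2)·[f(x_0) + 2f(x_1) + ... + 2f(x_{5}) + f(x_6)].
Sum ≈ 1.582179.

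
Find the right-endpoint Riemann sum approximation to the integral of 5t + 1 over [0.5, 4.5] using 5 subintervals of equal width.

62

Δt = (4.5 − 0.5)/5 = 0.8.
Right endpoints: 1.3, 2.1, 2.9, 3.7, 4.5.
f(1.3) = 7.5, f(2.1) = 11.5, f(2.9) = 15.5, f(3.7) = 19.5, f(4.5) = 23.5.
Sum = Δt · [f(1.3) + f(2.1) + f(2.9) + f(3.7) + f(4.5)].
Sum = 62.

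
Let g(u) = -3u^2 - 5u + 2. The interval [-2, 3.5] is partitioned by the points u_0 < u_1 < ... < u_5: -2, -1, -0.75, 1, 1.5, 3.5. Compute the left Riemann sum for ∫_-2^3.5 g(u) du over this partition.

-19.390625

Subinterval widths: 1, 0.25, 1.75, 0.5, 2.
Left endpoints: -2, -1, -0.75, 1, 1.5.
g(-2) = 0, g(-1) = 4, g(-0.75) = 4.0625, g(1) = -6, g(1.5) = -12.25.
Sum = Σ Δu_i · g(u_i).
Sum = -19.390625.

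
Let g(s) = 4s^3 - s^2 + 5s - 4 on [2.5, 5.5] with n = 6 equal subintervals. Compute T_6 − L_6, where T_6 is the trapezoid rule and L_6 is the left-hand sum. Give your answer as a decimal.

T_6 = 879.625.
L_6 = 731.125.
T_6 − L_6 = 148.5.

148.5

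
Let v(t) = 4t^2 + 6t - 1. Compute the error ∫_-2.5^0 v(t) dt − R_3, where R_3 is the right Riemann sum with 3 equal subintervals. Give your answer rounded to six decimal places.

3.009259

Exact integral: ∫_-2.5^0 v(t) dt ≈ -0.41666667.
R_3 ≈ -3.42592593.
Error ≈ -0.41666667 − (-3.42592593) ≈ 3.009259.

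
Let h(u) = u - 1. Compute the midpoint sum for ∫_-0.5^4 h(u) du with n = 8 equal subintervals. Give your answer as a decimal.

Δu = (4 − (-0.5))/8 = 0.5625.
Midpoints: -0.21875, 0.34375, 0.90625, 1.46875, 2.03125, 2.59375, 3.15625, 3.71875.
h(-0.21875) = -1.21875, h(0.34375) = -0.65625, h(0.90625) = -0.09375, h(1.46875) = 0.46875, h(2.03125) = 1.03125, h(2.59375) = 1.59375, h(3.15625) = 2.15625, h(3.71875) = 2.71875.
Sum = Δu · [h(-0.21875) + h(0.34375) + h(0.90625) + ...].
Sum = 3.375.

3.375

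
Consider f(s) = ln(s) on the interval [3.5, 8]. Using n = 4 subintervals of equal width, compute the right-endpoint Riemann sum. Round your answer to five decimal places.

Δs = (8 − 3.5)/4 = 1.125.
Right endpoints: 4.625, 5.75, 6.875, 8.
f(4.625) ≈ 1.53148, f(5.75) ≈ 1.74920, f(6.875) ≈ 1.92789, f(8) ≈ 2.07944.
Sum = Δs · [f(4.625) + f(5.75) + f(6.875) + f(8)].
Sum ≈ 8.19901.

8.19901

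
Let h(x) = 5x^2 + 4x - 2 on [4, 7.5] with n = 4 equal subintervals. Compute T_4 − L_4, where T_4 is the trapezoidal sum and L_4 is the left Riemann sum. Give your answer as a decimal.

T_4 = 672.19140625.
L_4 = 578.01953125.
T_4 − L_4 = 94.171875.

94.171875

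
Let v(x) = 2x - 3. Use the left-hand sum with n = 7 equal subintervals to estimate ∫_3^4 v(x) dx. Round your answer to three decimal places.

Δx = (4 − 3)/7 = 1/7.
Left endpoints: 3, 22/7, 23/7, 24/7, 25/7, 26/7, 27/7.
v(3) = 3, v(22/7) = 23/7, v(23/7) = 25/7, v(24/7) = 27/7, v(25/7) = 29/7, v(26/7) = 31/7, v(27/7) = 33/7.
Sum = Δx · [v(3) + v(22/7) + v(23/7) + ...].
Sum ≈ 3.857.

3.857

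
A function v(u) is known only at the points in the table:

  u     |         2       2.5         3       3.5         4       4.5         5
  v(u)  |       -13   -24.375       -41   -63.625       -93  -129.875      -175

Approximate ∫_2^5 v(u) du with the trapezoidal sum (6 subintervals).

Δu = 0.5.
T_6 = (0.5/2)·[(-13) + 2·(-24.375) + 2·(-41) + 2·(-63.625) + 2·(-93) + 2·(-129.875) + (-175)] = -222.9375.

-222.9375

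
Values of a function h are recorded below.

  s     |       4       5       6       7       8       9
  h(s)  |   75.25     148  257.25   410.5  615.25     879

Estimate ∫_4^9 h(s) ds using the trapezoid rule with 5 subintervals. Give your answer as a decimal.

Δs = 1.
T_5 = (1/2)·[75.25 + 2·148 + 2·257.25 + 2·410.5 + 2·615.25 + 879] = 1908.125.

1908.125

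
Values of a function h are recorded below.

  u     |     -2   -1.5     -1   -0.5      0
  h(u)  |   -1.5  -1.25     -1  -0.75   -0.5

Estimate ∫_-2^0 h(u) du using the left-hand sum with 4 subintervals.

-2.25

Δu = 0.5.
Sum = 0.5·[(-1.5) + (-1.25) + (-1) + (-0.75)] = -2.25.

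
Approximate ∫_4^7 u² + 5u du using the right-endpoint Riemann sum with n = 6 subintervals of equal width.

187.625

Δu = (7 − 4)/6 = 0.5.
Right endpoints: 4.5, 5, 5.5, 6, 6.5, 7.
f(4.5) = 42.75, f(5) = 50, f(5.5) = 57.75, f(6) = 66, f(6.5) = 74.75, f(7) = 84.
Sum = Δu · [f(4.5) + f(5) + f(5.5) + ...].
Sum = 187.625.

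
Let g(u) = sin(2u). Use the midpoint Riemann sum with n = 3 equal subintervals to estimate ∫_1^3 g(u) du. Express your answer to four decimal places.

-0.7419

Δu = (3 − 1)/3 = 2/3.
Midpoints: 4/3, 2, 8/3.
g(4/3) ≈ 0.4573, g(2) ≈ -0.7568, g(8/3) ≈ -0.8133.
Sum = Δu · [g(4/3) + g(2) + g(8/3)].
Sum ≈ -0.7419.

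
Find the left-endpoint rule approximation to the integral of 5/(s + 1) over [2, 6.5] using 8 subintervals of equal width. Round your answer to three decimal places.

4.875

Δs = (6.5 − 2)/8 = 0.5625.
Left endpoints: 2, 2.5625, 3.125, 3.6875, 4.25, 4.8125, 5.375, 5.9375.
f(2) = 5/3, f(2.5625) = 80/57, f(3.125) = 40/33, f(3.6875) = 16/15, f(4.25) = 20/21, f(4.8125) = 80/93, f(5.375) = 40/51, f(5.9375) = 80/111.
Sum = Δs · [f(2) + f(2.5625) + f(3.125) + ...].
Sum ≈ 4.875.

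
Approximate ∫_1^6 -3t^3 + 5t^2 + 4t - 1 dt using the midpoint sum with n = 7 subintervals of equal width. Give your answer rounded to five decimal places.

-542.28316

Δt = (6 − 1)/7 = 5/7.
Midpoints: 19/14, 29/14, 39/14, 3.5, 59/14, 69/14, 79/14.
f(19/14) = 16845/2744, f(29/14) = 5695/2744, f(39/14) = -43655/2744, f(3.5) = -54.375, f(59/14) = -328955/2744, f(69/14) = -600905/2744, f(79/14) = -983055/2744.
Sum = Δt · [f(19/14) + f(29/14) + f(39/14) + ...].
Sum ≈ -542.28316.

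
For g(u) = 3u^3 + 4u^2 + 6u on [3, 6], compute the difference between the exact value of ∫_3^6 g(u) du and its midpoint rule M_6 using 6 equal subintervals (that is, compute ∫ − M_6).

2.78125

Exact integral: ∫_3^6 g(u) du = 1244.25.
M_6 = 1241.46875.
Error = 1244.25 − 1241.46875 = 2.78125.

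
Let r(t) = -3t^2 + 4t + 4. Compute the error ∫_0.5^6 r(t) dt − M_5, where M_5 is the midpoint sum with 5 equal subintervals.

Exact integral: ∫_0.5^6 r(t) dt = -122.375.
M_5 = -120.71125.
Error = -122.375 − (-120.71125) = -1.66375.

-1.66375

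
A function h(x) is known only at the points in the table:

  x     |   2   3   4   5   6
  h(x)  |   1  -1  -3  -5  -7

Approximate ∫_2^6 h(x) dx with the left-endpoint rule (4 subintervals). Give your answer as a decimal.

Δx = 1.
Sum = 1·[1 + (-1) + (-3) + (-5)] = -8.

-8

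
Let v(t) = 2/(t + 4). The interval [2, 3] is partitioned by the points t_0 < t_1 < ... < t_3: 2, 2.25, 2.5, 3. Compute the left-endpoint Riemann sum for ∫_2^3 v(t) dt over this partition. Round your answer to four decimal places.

0.3172

Subinterval widths: 0.25, 0.25, 0.5.
Left endpoints: 2, 2.25, 2.5.
v(2) = 1/3, v(2.25) = 0.32, v(2.5) = 4/13.
Sum = Σ Δt_i · v(t_i).
Sum ≈ 0.3172.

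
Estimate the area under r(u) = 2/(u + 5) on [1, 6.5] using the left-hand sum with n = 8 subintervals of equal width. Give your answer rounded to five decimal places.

Δu = (6.5 − 1)/8 = 0.6875.
Left endpoints: 1, 1.6875, 2.375, 3.0625, 3.75, 4.4375, 5.125, 5.8125.
r(1) = 1/3, r(1.6875) = 32/107, r(2.375) = 16/59, r(3.0625) = 32/129, r(3.75) = 8/35, r(4.4375) = 32/151, r(5.125) = 16/81, r(5.8125) = 32/173.
Sum = Δu · [r(1) + r(1.6875) + r(2.375) + ...].
Sum ≈ 1.35757.

1.35757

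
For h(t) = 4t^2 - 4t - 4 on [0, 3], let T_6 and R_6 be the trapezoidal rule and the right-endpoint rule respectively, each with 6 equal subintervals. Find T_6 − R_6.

-6

T_6 = 6.5.
R_6 = 12.5.
T_6 − R_6 = -6.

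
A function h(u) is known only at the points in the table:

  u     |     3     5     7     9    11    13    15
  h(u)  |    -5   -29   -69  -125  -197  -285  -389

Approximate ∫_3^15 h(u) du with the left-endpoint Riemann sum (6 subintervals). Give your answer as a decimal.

Δu = 2.
Sum = 2·[(-5) + (-29) + (-69) + (-125) + (-197) + (-285)] = -1420.

-1420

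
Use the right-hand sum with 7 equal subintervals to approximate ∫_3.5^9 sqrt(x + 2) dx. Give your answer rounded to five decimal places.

16.10124

Δx = (9 − 3.5)/7 = 11/14.
Right endpoints: 30/7, 71/14, 41/7, 93/14, 52/7, 115/14, 9.
f(30/7) ≈ 2.50713, f(71/14) ≈ 2.65922, f(41/7) ≈ 2.80306, f(93/14) ≈ 2.93987, f(52/7) ≈ 3.07060, f(115/14) ≈ 3.19598, f(9) ≈ 3.31662.
Sum = Δx · [f(30/7) + f(71/14) + f(41/7) + ...].
Sum ≈ 16.10124.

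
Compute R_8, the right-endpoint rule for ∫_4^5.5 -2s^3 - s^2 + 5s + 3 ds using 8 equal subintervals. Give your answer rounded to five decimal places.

Δs = (5.5 − 4)/8 = 0.1875.
Right endpoints: 4.1875, 4.375, 4.5625, 4.75, 4.9375, 5.125, 5.3125, 5.5.
f(4.1875) = -287651/2048, f(4.375) = -161.74609375, f(4.5625) = -378785/2048, f(4.75) = -210.15625, f(4.9375) = -486263/2048, f(5.125) = -266.86328125, f(5.3125) = -611381/2048, f(5.5) = -332.5.
Sum = Δs · [f(4.1875) + f(4.375) + f(4.5625) + ...].
Sum ≈ -343.61865.

-343.61865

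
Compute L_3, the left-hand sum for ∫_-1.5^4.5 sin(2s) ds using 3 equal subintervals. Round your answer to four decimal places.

-0.5171

Δs = (4.5 − (-1.5))/3 = 2.
Left endpoints: -1.5, 0.5, 2.5.
f(-1.5) ≈ -0.1411, f(0.5) ≈ 0.8415, f(2.5) ≈ -0.9589.
Sum = Δs · [f(-1.5) + f(0.5) + f(2.5)].
Sum ≈ -0.5171.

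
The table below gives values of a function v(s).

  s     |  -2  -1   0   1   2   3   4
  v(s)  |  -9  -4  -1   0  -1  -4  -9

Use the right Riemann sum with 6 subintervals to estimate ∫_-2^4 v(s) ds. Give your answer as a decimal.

Δs = 1.
Sum = 1·[(-4) + (-1) + 0 + (-1) + (-4) + (-9)] = -19.

-19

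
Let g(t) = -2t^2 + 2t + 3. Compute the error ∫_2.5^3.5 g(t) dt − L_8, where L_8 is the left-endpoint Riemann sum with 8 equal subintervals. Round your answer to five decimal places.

Exact integral: ∫_2.5^3.5 g(t) dt ≈ -9.1666667.
L_8 = -8.546875.
Error ≈ -9.1666667 − (-8.546875) ≈ -0.61979.

-0.61979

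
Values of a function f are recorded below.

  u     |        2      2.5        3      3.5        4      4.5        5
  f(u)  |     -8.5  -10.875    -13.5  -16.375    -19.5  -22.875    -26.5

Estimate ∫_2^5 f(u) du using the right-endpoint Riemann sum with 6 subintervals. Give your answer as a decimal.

Δu = 0.5.
Sum = 0.5·[(-10.875) + (-13.5) + (-16.375) + (-19.5) + (-22.875) + (-26.5)] = -54.8125.

-54.8125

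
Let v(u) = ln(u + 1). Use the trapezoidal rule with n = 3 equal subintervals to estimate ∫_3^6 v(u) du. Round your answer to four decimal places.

Δu = (6 − 3)/3 = 1.
v(3) ≈ 1.3863, v(4) ≈ 1.6094, v(5) ≈ 1.7918, v(6) ≈ 1.9459.
T_3 = (Δu/2)·[v(u_0) + 2v(u_1) + 2v(u_2) + v(u_3)].
Sum ≈ 5.0673.

5.0673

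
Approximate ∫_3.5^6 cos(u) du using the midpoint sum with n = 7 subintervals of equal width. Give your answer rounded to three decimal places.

0.072

Δu = (6 − 3.5)/7 = 5/14.
Midpoints: 103/28, 113/28, 123/28, 4.75, 143/28, 153/28, 163/28.
f(103/28) ≈ -0.859, f(113/28) ≈ -0.626, f(123/28) ≈ -0.314, f(4.75) ≈ 0.038, f(143/28) ≈ 0.385, f(153/28) ≈ 0.683, f(163/28) ≈ 0.895.
Sum = Δu · [f(103/28) + f(113/28) + f(123/28) + ...].
Sum ≈ 0.072.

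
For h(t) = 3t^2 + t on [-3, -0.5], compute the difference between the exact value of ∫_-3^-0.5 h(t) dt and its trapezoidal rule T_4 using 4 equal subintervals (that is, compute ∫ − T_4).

-0.48828125

Exact integral: ∫_-3^-0.5 h(t) dt = 22.5.
T_4 = 22.98828125.
Error = 22.5 − 22.98828125 = -0.48828125.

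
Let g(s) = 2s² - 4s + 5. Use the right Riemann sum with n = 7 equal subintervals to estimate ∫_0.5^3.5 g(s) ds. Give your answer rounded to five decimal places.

22.25510

Δs = (3.5 − 0.5)/7 = 3/7.
Right endpoints: 13/14, 19/14, 25/14, 31/14, 37/14, 43/14, 3.5.
g(13/14) = 295/98, g(19/14) = 319/98, g(25/14) = 415/98, g(31/14) = 583/98, g(37/14) = 823/98, g(43/14) = 1135/98, g(3.5) = 15.5.
Sum = Δs · [g(13/14) + g(19/14) + g(25/14) + ...].
Sum ≈ 22.25510.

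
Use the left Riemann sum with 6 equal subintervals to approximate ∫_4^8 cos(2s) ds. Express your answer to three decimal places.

Δs = (8 − 4)/6 = 2/3.
Left endpoints: 4, 14/3, 16/3, 6, 20/3, 22/3.
f(4) ≈ -0.146, f(14/3) ≈ -0.996, f(16/3) ≈ -0.323, f(6) ≈ 0.844, f(20/3) ≈ 0.720, f(22/3) ≈ -0.505.
Sum = Δs · [f(4) + f(14/3) + f(16/3) + ...].
Sum ≈ -0.270.

-0.270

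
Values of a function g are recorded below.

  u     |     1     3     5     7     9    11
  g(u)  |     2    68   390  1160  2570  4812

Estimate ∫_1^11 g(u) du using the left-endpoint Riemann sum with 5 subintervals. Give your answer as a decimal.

Δu = 2.
Sum = 2·[2 + 68 + 390 + 1160 + 2570] = 8380.

8380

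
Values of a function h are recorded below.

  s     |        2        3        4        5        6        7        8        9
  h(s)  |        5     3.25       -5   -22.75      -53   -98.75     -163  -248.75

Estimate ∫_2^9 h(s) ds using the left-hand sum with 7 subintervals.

Δs = 1.
Sum = 1·[5 + 3.25 + (-5) + (-22.75) + (-53) + (-98.75) + (-163)] = -334.25.

-334.25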